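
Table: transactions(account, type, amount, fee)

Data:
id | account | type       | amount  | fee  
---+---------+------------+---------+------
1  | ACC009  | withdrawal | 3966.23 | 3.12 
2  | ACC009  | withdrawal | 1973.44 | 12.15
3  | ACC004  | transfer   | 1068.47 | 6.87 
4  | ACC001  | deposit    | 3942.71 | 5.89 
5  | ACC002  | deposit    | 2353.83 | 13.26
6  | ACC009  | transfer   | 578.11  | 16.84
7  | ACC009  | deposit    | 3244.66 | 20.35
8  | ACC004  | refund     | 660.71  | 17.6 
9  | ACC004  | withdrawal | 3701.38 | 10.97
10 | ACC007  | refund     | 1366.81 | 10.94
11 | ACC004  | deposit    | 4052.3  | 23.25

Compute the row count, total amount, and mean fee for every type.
SELECT type,
       COUNT(*) as cnt,
       SUM(amount) as total_amount,
       AVG(fee) as avg_fee
FROM transactions
GROUP BY type

Result:
  deposit: 4 records, 13593.50 total amount, 15.69 avg fee
  refund: 2 records, 2027.52 total amount, 14.27 avg fee
  transfer: 2 records, 1646.58 total amount, 11.86 avg fee
  withdrawal: 3 records, 9641.05 total amount, 8.75 avg fee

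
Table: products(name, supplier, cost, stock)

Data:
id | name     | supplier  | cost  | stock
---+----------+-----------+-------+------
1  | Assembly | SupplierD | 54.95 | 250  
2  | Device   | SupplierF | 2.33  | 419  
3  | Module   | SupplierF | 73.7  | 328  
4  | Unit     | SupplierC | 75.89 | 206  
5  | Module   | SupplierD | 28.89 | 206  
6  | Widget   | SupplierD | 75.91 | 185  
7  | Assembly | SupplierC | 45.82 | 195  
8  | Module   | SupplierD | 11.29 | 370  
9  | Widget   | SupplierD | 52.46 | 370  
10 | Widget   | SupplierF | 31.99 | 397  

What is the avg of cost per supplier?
SELECT supplier, AVG(cost) as result
FROM products
GROUP BY supplier

Result:
  SupplierC: 60.86
  SupplierD: 44.70
  SupplierF: 36.01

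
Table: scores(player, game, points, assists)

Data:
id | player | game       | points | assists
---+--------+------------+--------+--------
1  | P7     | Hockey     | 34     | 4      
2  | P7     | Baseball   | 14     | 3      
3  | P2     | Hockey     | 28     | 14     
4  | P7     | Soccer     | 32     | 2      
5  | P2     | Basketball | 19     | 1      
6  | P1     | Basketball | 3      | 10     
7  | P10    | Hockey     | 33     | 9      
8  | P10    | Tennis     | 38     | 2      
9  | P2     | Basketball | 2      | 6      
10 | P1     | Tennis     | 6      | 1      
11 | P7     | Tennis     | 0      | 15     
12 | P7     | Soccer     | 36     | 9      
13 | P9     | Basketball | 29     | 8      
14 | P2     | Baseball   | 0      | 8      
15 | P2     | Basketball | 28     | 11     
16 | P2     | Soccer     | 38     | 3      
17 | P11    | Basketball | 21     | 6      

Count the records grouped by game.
SELECT game, COUNT(*) as count
FROM scores
GROUP BY game

Result:
  Baseball: 2
  Basketball: 6
  Hockey: 3
  Soccer: 3
  Tennis: 3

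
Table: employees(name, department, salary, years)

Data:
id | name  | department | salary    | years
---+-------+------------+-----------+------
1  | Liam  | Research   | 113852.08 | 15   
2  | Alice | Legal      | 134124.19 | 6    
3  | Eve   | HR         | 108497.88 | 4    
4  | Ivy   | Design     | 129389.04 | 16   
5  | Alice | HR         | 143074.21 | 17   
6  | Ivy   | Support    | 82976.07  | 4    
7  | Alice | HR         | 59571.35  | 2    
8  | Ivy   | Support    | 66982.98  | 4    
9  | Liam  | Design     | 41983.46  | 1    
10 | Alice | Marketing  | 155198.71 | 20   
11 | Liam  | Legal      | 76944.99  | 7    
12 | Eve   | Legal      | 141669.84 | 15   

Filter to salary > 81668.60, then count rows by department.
SELECT department, COUNT(*)
FROM employees
WHERE salary > 81668.60
GROUP BY department

Note: WHERE filters rows before grouping.

Result:
  Design: 1
  HR: 2
  Legal: 2
  Marketing: 1
  Research: 1
  Support: 1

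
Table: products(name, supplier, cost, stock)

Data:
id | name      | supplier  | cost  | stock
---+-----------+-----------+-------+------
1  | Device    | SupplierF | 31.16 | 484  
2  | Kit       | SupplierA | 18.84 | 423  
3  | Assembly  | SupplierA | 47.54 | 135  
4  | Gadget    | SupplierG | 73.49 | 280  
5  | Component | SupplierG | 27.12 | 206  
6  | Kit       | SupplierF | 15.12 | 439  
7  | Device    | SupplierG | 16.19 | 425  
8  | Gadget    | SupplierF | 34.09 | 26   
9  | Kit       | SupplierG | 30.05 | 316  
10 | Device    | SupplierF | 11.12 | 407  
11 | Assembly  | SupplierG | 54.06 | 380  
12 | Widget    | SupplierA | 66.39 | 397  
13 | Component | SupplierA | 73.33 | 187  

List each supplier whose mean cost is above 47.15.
SELECT supplier, AVG(cost)
FROM products
GROUP BY supplier
HAVING AVG(cost) > 47.15

Result:
  SupplierA: avg=51.53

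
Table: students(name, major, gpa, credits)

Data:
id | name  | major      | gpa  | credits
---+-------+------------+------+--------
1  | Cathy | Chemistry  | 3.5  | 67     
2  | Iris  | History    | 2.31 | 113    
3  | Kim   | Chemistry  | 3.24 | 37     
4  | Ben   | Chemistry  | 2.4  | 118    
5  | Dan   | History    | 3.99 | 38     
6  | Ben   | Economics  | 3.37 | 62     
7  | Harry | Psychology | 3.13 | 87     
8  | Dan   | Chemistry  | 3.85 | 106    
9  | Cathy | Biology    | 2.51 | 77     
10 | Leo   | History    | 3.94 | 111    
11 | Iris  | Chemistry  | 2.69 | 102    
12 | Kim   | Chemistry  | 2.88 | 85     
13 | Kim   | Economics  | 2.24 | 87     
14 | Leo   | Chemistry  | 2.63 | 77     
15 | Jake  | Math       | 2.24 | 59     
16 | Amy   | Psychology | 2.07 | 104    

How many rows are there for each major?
SELECT major, COUNT(*) as count
FROM students
GROUP BY major

Result:
  Biology: 1
  Chemistry: 7
  Economics: 2
  History: 3
  Math: 1
  Psychology: 2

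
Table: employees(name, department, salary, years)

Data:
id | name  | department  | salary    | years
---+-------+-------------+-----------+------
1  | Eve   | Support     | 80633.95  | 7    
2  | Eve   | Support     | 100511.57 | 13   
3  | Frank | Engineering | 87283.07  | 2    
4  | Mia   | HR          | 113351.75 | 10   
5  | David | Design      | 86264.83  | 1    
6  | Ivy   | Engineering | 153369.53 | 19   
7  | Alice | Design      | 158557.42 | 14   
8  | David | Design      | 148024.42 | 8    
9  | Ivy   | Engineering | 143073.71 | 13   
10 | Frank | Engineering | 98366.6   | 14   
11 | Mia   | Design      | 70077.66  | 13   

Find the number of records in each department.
SELECT department, COUNT(*) as count
FROM employees
GROUP BY department

Result:
  Design: 4
  Engineering: 4
  HR: 1
  Support: 2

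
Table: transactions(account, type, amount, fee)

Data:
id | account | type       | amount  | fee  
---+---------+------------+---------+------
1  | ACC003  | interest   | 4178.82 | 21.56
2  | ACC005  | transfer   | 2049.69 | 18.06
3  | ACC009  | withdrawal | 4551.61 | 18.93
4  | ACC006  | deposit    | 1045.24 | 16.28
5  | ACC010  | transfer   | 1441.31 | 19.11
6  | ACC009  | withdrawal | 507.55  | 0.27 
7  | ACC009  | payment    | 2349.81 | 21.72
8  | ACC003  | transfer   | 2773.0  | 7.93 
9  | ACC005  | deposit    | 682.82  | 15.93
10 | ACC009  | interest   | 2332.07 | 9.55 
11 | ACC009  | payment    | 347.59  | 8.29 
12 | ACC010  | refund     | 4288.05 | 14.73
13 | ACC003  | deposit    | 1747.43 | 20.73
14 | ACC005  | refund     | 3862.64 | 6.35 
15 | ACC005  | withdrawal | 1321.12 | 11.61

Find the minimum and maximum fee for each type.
SELECT type, MIN(fee), MAX(fee)
FROM transactions
GROUP BY type

Result:
  deposit: min=15.93, max=20.73
  interest: min=9.55, max=21.56
  payment: min=8.29, max=21.72
  refund: min=6.35, max=14.73
  transfer: min=7.93, max=19.11
  withdrawal: min=0.27, max=18.93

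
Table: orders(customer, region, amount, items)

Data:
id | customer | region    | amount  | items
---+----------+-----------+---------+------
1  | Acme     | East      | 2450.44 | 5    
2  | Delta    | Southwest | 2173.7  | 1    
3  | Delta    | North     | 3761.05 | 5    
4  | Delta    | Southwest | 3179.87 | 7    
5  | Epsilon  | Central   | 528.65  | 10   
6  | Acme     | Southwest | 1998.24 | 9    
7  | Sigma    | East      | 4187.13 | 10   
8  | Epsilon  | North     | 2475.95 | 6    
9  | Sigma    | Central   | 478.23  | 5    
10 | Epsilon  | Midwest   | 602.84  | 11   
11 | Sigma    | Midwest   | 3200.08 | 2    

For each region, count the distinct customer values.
SELECT region, COUNT(DISTINCT customer)
FROM orders
GROUP BY region

Result:
  Central: 2 distinct
  East: 2 distinct
  Midwest: 2 distinct
  North: 2 distinct
  Southwest: 2 distinct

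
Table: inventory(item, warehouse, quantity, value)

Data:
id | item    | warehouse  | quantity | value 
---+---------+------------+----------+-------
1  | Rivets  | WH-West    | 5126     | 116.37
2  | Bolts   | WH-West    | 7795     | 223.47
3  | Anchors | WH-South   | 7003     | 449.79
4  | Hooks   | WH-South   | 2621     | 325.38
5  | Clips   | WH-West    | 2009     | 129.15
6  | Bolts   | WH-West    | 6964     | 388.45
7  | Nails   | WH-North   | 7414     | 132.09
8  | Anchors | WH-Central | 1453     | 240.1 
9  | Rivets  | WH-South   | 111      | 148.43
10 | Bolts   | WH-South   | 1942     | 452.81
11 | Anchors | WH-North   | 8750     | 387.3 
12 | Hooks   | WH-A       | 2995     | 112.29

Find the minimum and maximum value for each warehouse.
SELECT warehouse, MIN(value), MAX(value)
FROM inventory
GROUP BY warehouse

Result:
  WH-A: min=112.29, max=112.29
  WH-Central: min=240.10, max=240.10
  WH-North: min=132.09, max=387.30
  WH-South: min=148.43, max=452.81
  WH-West: min=116.37, max=388.45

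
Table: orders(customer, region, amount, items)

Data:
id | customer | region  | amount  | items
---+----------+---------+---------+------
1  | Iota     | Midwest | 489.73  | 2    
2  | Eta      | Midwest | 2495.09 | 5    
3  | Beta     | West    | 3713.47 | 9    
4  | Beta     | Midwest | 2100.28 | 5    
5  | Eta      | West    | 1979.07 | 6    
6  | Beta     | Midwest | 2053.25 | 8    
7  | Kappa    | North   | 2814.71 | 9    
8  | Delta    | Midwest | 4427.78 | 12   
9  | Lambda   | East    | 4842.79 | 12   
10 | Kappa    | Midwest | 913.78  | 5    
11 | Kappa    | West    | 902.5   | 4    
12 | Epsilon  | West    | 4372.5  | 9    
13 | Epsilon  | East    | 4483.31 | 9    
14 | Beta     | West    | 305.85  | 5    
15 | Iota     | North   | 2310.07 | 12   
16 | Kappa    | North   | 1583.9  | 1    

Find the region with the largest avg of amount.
SELECT region, AVG(amount) as val
FROM orders
GROUP BY region
ORDER BY val DESC
LIMIT 1

Result: East with avg(amount) = 4663.05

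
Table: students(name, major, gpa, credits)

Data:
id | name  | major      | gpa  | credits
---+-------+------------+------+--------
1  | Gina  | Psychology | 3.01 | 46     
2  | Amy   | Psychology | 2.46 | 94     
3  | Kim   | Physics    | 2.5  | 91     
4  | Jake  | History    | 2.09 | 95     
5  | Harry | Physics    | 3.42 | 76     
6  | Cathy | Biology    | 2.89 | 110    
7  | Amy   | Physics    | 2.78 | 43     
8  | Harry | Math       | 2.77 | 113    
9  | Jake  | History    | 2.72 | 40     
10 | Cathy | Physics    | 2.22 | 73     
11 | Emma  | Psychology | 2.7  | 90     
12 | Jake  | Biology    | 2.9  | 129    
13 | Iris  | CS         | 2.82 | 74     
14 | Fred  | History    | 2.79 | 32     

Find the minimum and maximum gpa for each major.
SELECT major, MIN(gpa), MAX(gpa)
FROM students
GROUP BY major

Result:
  Biology: min=2.89, max=2.90
  CS: min=2.82, max=2.82
  History: min=2.09, max=2.79
  Math: min=2.77, max=2.77
  Physics: min=2.22, max=3.42
  Psychology: min=2.46, max=3.01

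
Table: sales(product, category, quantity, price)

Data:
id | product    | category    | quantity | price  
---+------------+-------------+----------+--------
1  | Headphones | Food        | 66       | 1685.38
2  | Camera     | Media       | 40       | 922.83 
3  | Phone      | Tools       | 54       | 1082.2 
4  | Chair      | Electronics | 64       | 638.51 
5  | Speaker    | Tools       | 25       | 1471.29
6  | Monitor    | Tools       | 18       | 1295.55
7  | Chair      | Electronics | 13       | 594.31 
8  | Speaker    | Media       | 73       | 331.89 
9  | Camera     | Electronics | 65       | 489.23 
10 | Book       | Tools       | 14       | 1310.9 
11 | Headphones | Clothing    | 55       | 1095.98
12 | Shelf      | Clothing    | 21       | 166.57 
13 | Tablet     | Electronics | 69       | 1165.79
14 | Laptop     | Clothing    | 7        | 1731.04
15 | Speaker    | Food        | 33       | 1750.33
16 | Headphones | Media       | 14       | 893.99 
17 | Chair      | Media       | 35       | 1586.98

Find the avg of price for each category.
SELECT category, AVG(price) as result
FROM sales
GROUP BY category

Result:
  Clothing: 997.86
  Electronics: 721.96
  Food: 1717.86
  Media: 933.92
  Tools: 1289.99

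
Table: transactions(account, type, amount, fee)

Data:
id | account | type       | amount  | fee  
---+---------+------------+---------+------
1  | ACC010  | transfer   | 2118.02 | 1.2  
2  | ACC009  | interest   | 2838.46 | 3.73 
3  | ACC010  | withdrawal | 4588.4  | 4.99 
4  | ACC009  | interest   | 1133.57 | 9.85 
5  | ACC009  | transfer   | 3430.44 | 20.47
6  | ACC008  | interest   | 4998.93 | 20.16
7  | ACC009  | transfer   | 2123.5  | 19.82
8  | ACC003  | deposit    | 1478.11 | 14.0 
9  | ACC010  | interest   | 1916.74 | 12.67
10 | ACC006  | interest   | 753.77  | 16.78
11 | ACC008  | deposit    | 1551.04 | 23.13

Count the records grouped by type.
SELECT type, COUNT(*) as count
FROM transactions
GROUP BY type

Result:
  deposit: 2
  interest: 5
  transfer: 3
  withdrawal: 1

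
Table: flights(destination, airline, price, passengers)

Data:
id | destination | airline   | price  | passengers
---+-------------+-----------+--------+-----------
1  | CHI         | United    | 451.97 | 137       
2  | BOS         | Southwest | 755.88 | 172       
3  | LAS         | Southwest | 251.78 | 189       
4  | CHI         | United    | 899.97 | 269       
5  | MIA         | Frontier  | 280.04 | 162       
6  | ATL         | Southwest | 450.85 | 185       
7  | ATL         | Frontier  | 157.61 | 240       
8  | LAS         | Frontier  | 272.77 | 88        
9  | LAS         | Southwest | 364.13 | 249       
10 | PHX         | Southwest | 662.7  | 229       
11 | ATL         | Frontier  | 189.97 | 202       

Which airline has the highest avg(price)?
SELECT airline, AVG(price) as val
FROM flights
GROUP BY airline
ORDER BY val DESC
LIMIT 1

Result: United with avg(price) = 675.97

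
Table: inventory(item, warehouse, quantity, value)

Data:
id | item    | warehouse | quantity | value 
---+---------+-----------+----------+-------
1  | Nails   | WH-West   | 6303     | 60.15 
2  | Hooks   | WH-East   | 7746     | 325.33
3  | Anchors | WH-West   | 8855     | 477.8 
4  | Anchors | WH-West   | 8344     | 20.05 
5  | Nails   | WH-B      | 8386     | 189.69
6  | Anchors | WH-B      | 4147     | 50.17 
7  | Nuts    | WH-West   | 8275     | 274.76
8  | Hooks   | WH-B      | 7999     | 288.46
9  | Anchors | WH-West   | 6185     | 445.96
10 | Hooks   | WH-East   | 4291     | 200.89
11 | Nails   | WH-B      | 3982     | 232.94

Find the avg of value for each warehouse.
SELECT warehouse, AVG(value) as result
FROM inventory
GROUP BY warehouse

Result:
  WH-B: 190.32
  WH-East: 263.11
  WH-West: 255.74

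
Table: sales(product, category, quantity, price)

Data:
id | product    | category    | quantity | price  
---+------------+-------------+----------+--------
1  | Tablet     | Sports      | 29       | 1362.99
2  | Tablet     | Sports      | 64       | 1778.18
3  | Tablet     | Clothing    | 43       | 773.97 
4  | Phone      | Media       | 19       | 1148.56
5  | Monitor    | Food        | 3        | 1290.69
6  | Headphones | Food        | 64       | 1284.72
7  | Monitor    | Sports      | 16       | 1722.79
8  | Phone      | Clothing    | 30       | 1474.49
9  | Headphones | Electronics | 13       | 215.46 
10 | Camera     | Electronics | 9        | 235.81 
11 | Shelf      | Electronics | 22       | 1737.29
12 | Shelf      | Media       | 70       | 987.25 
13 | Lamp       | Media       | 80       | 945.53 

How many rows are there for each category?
SELECT category, COUNT(*) as count
FROM sales
GROUP BY category

Result:
  Clothing: 2
  Electronics: 3
  Food: 2
  Media: 3
  Sports: 3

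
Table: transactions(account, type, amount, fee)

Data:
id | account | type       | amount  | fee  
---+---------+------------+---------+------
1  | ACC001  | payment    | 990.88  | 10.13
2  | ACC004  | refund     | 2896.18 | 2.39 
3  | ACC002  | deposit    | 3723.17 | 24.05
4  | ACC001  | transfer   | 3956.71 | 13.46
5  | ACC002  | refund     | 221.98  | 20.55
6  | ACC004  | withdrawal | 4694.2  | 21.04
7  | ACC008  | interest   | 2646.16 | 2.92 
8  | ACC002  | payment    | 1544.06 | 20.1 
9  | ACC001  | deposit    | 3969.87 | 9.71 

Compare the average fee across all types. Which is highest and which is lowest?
SELECT type, AVG(fee)
FROM transactions
GROUP BY type
ORDER BY AVG(fee)

All groups:
  interest: 2.92
  refund: 11.47
  transfer: 13.46
  payment: 15.12
  deposit: 16.88
  withdrawal: 21.04

Highest: withdrawal (21.04)
Lowest: interest (2.92)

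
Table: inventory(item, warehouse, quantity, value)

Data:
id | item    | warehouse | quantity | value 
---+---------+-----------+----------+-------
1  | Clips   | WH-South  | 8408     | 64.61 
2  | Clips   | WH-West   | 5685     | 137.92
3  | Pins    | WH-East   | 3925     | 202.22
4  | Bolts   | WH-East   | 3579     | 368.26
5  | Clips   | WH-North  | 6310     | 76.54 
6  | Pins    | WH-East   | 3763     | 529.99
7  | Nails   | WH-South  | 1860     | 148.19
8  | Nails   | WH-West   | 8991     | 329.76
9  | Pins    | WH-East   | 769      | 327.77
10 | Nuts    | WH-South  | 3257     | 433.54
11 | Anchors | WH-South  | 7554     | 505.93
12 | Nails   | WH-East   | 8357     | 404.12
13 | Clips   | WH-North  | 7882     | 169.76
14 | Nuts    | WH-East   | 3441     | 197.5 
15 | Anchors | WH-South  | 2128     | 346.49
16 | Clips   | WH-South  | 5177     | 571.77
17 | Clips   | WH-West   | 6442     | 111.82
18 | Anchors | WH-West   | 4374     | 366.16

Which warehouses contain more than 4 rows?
SELECT warehouse, COUNT(*) as cnt
FROM inventory
GROUP BY warehouse
HAVING COUNT(*) > 4

Result:
  WH-East: 6
  WH-South: 6

Note: HAVING filters groups after aggregation, WHERE filters rows before.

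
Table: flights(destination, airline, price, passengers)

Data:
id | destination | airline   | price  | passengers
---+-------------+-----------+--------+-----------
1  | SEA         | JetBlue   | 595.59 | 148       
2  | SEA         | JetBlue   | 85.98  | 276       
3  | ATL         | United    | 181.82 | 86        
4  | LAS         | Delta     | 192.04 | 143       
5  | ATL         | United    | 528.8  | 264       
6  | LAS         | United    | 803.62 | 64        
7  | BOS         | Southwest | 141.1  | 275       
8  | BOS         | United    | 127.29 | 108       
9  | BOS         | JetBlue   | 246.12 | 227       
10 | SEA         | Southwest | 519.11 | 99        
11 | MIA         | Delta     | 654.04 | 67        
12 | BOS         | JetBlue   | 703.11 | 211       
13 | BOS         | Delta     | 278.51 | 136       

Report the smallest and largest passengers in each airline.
SELECT airline, MIN(passengers), MAX(passengers)
FROM flights
GROUP BY airline

Result:
  Delta: min=67, max=143
  JetBlue: min=148, max=276
  Southwest: min=99, max=275
  United: min=64, max=264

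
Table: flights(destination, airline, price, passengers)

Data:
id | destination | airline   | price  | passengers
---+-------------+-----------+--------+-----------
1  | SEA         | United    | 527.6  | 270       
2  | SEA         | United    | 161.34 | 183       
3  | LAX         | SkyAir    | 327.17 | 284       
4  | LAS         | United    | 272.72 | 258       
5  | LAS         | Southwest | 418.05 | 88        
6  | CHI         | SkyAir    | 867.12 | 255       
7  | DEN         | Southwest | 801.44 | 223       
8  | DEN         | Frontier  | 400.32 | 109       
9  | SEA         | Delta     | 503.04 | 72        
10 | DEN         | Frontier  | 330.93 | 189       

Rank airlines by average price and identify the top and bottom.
SELECT airline, AVG(price)
FROM flights
GROUP BY airline
ORDER BY AVG(price)

All groups:
  United: 320.55
  Frontier: 365.63
  Delta: 503.04
  SkyAir: 597.15
  Southwest: 609.75

Highest: Southwest (609.75)
Lowest: United (320.55)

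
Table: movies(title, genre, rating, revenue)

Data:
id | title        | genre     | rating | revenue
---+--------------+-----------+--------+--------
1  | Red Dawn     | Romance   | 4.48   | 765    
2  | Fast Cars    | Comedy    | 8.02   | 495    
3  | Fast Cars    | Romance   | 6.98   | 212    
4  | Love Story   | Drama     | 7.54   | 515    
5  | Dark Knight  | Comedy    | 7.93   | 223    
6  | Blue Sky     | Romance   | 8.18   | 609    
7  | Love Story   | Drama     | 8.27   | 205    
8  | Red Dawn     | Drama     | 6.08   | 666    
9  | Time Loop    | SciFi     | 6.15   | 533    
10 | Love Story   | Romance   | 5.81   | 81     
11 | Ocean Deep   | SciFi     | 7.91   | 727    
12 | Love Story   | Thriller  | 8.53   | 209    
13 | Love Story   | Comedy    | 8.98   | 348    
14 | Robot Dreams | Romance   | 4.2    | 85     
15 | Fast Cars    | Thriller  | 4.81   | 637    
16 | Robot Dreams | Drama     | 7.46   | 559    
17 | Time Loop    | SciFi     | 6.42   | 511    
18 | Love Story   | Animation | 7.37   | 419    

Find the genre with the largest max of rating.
SELECT genre, MAX(rating) as val
FROM movies
GROUP BY genre
ORDER BY val DESC
LIMIT 1

Result: Comedy with max(rating) = 8.98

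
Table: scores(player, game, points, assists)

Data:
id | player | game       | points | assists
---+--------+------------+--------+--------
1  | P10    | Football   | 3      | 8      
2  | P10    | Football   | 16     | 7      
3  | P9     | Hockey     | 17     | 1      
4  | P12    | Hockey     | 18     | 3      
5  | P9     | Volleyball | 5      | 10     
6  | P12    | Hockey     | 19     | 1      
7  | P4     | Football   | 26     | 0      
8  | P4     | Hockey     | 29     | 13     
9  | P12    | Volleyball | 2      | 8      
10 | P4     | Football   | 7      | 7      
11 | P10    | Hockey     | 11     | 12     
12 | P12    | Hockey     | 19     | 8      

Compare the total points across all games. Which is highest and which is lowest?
SELECT game, SUM(points)
FROM scores
GROUP BY game
ORDER BY SUM(points)

All groups:
  Volleyball: 7
  Football: 52
  Hockey: 113

Highest: Hockey (113)
Lowest: Volleyball (7)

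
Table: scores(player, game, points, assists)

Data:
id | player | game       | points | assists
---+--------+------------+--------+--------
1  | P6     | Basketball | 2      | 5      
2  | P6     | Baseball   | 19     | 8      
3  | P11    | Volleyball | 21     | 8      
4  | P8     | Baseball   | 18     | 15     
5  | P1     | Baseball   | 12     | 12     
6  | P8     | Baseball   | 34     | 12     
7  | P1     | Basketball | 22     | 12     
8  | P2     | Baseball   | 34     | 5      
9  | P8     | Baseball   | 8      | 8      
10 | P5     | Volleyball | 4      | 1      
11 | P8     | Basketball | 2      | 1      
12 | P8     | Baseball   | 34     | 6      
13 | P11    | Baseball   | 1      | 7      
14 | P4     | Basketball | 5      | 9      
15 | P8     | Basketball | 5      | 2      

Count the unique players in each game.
SELECT game, COUNT(DISTINCT player)
FROM scores
GROUP BY game

Result:
  Baseball: 5 distinct
  Basketball: 4 distinct
  Volleyball: 2 distinct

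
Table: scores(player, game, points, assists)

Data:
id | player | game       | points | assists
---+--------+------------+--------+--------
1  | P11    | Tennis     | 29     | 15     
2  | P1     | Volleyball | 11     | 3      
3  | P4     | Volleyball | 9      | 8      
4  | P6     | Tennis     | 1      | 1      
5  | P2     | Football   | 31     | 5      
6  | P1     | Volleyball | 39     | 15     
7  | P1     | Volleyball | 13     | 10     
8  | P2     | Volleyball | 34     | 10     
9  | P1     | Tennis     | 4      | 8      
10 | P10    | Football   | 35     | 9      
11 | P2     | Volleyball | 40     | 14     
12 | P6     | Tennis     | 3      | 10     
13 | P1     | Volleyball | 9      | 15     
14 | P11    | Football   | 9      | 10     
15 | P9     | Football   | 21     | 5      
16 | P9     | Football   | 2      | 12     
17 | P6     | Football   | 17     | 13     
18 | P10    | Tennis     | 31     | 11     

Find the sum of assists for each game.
SELECT game, SUM(assists) as result
FROM scores
GROUP BY game

Result:
  Football: 54
  Tennis: 45
  Volleyball: 75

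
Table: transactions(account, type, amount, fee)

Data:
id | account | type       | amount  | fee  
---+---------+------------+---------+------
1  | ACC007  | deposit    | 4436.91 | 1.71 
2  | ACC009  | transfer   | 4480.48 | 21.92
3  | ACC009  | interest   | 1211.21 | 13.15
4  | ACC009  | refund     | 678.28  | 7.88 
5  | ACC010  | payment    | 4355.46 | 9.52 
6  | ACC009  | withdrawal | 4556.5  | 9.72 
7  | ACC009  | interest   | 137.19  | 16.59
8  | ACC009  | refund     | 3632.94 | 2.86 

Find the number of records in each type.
SELECT type, COUNT(*) as count
FROM transactions
GROUP BY type

Result:
  deposit: 1
  interest: 2
  payment: 1
  refund: 2
  transfer: 1
  withdrawal: 1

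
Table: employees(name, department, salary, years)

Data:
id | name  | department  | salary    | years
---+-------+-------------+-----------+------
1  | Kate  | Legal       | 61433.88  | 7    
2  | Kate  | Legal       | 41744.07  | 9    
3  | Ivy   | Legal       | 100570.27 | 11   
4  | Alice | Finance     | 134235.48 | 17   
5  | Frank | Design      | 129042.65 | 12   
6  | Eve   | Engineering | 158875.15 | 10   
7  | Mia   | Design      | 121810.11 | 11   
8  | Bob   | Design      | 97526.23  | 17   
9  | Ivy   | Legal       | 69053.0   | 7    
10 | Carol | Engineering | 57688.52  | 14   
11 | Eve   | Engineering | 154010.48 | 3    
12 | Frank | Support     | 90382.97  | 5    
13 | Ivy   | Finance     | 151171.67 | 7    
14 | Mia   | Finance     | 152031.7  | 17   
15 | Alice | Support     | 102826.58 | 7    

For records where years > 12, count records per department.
SELECT department, COUNT(*)
FROM employees
WHERE years > 12
GROUP BY department

Note: WHERE filters rows before grouping.

Result:
  Design: 1
  Engineering: 1
  Finance: 2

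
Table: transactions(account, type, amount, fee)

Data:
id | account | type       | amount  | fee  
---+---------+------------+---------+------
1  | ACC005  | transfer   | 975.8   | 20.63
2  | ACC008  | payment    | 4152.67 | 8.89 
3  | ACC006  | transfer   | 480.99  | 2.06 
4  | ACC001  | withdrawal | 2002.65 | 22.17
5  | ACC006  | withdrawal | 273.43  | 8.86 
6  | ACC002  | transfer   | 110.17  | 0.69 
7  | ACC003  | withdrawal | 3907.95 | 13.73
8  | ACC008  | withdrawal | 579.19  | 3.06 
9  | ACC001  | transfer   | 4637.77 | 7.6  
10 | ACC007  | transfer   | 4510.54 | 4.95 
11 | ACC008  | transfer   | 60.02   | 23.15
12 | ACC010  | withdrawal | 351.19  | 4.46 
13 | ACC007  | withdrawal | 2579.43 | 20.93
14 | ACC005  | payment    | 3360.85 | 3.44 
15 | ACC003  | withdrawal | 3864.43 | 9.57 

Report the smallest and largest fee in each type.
SELECT type, MIN(fee), MAX(fee)
FROM transactions
GROUP BY type

Result:
  payment: min=3.44, max=8.89
  transfer: min=0.69, max=23.15
  withdrawal: min=3.06, max=22.17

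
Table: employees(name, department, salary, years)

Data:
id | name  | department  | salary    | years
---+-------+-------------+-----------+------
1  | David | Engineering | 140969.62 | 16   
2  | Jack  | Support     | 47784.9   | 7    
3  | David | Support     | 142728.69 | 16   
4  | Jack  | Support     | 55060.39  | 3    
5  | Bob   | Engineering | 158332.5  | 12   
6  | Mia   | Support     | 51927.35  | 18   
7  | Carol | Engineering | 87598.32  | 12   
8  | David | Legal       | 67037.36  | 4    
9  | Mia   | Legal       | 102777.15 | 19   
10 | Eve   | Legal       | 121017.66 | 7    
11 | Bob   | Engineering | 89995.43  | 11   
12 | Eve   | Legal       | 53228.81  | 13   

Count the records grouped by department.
SELECT department, COUNT(*) as count
FROM employees
GROUP BY department

Result:
  Engineering: 4
  Legal: 4
  Support: 4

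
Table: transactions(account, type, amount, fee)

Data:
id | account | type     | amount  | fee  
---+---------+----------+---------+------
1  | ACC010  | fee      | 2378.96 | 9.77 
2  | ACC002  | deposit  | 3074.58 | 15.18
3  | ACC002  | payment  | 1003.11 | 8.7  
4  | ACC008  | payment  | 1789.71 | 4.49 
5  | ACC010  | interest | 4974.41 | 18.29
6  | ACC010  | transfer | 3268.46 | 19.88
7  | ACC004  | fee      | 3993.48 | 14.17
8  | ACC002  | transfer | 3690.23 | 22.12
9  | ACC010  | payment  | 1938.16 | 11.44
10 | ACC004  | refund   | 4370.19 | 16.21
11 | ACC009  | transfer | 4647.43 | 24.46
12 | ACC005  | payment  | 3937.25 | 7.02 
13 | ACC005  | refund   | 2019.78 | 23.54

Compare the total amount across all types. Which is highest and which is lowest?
SELECT type, SUM(amount)
FROM transactions
GROUP BY type
ORDER BY SUM(amount)

All groups:
  deposit: 3074.58
  interest: 4974.41
  fee: 6372.44
  refund: 6389.97
  payment: 8668.23
  transfer: 11606.12

Highest: transfer (11606.12)
Lowest: deposit (3074.58)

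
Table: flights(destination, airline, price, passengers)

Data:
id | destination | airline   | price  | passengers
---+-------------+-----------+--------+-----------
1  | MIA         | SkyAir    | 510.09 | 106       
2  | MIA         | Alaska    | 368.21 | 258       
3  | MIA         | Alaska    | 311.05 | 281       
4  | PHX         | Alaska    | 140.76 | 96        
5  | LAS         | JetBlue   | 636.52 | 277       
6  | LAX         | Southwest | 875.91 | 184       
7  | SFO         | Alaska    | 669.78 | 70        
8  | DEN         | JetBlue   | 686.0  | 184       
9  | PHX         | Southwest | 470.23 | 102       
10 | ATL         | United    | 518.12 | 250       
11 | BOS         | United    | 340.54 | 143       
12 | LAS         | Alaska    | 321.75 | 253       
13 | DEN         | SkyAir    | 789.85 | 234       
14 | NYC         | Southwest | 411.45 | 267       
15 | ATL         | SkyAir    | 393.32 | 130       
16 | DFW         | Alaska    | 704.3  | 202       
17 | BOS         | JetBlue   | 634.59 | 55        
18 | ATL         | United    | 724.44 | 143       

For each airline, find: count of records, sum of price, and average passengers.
SELECT airline,
       COUNT(*) as cnt,
       SUM(price) as total_price,
       AVG(passengers) as avg_passengers
FROM flights
GROUP BY airline

Result:
  Alaska: 6 records, 2515.85 total price, 193.33 avg passengers
  JetBlue: 3 records, 1957.11 total price, 172.00 avg passengers
  SkyAir: 3 records, 1693.26 total price, 156.67 avg passengers
  Southwest: 3 records, 1757.59 total price, 184.33 avg passengers
  United: 3 records, 1583.10 total price, 178.67 avg passengers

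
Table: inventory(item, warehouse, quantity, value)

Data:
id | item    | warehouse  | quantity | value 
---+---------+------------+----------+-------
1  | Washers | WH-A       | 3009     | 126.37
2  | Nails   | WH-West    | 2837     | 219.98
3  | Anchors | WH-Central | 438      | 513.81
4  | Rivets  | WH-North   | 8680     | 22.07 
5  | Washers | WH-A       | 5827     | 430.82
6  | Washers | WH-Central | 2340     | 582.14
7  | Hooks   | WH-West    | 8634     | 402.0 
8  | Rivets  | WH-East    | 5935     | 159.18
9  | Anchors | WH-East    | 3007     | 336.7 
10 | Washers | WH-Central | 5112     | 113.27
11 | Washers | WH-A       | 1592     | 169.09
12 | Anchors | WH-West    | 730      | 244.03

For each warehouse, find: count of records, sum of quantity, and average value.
SELECT warehouse,
       COUNT(*) as cnt,
       SUM(quantity) as total_quantity,
       AVG(value) as avg_value
FROM inventory
GROUP BY warehouse

Result:
  WH-A: 3 records, 10428 total quantity, 242.09 avg value
  WH-Central: 3 records, 7890 total quantity, 403.07 avg value
  WH-East: 2 records, 8942 total quantity, 247.94 avg value
  WH-North: 1 records, 8680 total quantity, 22.07 avg value
  WH-West: 3 records, 12201 total quantity, 288.67 avg value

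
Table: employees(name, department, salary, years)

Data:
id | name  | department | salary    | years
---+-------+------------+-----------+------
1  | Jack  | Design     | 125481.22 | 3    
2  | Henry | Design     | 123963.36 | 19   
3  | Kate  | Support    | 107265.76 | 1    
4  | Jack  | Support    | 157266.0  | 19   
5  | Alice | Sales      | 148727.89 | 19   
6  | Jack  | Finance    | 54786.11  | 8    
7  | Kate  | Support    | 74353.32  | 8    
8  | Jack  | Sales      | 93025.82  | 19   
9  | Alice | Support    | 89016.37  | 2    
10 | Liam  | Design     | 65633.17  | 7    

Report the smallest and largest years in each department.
SELECT department, MIN(years), MAX(years)
FROM employees
GROUP BY department

Result:
  Design: min=3, max=19
  Finance: min=8, max=8
  Sales: min=19, max=19
  Support: min=1, max=19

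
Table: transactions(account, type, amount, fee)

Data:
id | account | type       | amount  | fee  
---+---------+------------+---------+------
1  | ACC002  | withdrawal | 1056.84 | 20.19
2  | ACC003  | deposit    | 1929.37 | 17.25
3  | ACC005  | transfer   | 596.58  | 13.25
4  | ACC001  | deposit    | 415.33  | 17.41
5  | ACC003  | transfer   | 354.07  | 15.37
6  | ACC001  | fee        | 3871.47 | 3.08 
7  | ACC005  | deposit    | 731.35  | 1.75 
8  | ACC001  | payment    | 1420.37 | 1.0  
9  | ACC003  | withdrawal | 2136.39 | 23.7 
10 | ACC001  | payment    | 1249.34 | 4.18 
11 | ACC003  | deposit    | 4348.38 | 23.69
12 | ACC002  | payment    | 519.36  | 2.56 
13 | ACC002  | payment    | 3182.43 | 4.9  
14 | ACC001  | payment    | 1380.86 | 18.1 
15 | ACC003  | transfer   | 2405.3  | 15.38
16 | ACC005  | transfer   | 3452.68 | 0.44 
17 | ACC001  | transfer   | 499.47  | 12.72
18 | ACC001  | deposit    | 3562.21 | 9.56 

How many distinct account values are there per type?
SELECT type, COUNT(DISTINCT account)
FROM transactions
GROUP BY type

Result:
  deposit: 3 distinct
  fee: 1 distinct
  payment: 2 distinct
  transfer: 3 distinct
  withdrawal: 2 distinct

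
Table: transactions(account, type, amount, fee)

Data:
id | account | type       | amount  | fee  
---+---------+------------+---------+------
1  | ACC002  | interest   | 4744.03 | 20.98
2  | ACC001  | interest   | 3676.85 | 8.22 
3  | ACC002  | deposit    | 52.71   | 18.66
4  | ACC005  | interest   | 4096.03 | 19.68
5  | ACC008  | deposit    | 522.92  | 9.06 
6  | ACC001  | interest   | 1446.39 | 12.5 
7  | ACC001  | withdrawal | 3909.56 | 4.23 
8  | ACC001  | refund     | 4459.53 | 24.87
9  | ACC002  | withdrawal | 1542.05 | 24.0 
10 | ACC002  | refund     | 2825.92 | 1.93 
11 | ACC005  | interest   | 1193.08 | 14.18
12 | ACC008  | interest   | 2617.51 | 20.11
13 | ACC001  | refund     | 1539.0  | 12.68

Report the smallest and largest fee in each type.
SELECT type, MIN(fee), MAX(fee)
FROM transactions
GROUP BY type

Result:
  deposit: min=9.06, max=18.66
  interest: min=8.22, max=20.98
  refund: min=1.93, max=24.87
  withdrawal: min=4.23, max=24.00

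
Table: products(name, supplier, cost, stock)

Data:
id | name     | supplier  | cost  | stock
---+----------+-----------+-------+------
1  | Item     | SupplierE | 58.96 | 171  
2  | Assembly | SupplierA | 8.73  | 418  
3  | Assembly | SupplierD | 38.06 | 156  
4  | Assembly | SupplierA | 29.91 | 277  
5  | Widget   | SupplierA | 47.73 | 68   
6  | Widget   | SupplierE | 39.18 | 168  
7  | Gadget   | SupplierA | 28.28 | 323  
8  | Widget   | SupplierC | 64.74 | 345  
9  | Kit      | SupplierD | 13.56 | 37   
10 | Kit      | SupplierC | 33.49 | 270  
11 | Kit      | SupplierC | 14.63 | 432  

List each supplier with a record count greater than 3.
SELECT supplier, COUNT(*) as cnt
FROM products
GROUP BY supplier
HAVING COUNT(*) > 3

Result:
  SupplierA: 4

Note: HAVING filters groups after aggregation, WHERE filters rows before.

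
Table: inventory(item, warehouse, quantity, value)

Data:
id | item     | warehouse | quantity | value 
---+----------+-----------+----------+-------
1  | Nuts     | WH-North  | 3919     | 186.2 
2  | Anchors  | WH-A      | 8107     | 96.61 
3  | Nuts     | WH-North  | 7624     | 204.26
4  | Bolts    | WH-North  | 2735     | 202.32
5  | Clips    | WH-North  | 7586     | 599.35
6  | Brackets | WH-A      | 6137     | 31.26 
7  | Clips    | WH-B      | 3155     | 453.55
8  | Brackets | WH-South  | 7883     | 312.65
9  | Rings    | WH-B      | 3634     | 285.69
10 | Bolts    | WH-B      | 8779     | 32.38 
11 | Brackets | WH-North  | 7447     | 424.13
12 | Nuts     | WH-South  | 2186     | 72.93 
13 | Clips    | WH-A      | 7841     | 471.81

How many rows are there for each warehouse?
SELECT warehouse, COUNT(*) as count
FROM inventory
GROUP BY warehouse

Result:
  WH-A: 3
  WH-B: 3
  WH-North: 5
  WH-South: 2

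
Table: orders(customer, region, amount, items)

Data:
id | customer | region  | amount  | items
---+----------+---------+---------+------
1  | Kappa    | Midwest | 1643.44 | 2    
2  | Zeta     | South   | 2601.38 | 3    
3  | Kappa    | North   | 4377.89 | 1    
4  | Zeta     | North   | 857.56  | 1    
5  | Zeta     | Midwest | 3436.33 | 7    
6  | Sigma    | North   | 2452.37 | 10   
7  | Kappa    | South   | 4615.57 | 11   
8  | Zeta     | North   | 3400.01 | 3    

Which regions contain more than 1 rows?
SELECT region, COUNT(*) as cnt
FROM orders
GROUP BY region
HAVING COUNT(*) > 1

Result:
  Midwest: 2
  North: 4
  South: 2

Note: HAVING filters groups after aggregation, WHERE filters rows before.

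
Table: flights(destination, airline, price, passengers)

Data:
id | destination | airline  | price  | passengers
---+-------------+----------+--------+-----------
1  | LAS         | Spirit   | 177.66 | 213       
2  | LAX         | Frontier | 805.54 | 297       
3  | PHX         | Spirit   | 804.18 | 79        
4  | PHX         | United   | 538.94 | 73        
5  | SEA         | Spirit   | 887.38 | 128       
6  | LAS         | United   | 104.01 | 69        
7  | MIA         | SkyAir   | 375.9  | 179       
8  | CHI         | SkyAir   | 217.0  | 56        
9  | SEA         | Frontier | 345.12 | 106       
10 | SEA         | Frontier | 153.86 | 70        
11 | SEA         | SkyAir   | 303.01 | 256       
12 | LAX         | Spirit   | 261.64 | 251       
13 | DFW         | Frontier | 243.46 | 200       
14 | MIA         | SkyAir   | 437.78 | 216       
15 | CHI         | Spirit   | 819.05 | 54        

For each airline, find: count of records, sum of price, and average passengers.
SELECT airline,
       COUNT(*) as cnt,
       SUM(price) as total_price,
       AVG(passengers) as avg_passengers
FROM flights
GROUP BY airline

Result:
  Frontier: 4 records, 1547.98 total price, 168.25 avg passengers
  SkyAir: 4 records, 1333.69 total price, 176.75 avg passengers
  Spirit: 5 records, 2949.91 total price, 145.00 avg passengers
  United: 2 records, 642.95 total price, 71.00 avg passengers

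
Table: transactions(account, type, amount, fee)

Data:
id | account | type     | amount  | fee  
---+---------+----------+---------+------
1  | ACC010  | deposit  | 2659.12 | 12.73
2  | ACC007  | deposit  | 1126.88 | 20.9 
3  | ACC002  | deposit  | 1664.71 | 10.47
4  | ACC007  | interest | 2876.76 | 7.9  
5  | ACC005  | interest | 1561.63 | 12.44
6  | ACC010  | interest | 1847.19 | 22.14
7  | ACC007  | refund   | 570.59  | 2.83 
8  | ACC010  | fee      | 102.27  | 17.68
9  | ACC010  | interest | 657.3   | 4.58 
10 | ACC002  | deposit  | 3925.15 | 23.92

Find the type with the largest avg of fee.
SELECT type, AVG(fee) as val
FROM transactions
GROUP BY type
ORDER BY val DESC
LIMIT 1

Result: fee with avg(fee) = 17.68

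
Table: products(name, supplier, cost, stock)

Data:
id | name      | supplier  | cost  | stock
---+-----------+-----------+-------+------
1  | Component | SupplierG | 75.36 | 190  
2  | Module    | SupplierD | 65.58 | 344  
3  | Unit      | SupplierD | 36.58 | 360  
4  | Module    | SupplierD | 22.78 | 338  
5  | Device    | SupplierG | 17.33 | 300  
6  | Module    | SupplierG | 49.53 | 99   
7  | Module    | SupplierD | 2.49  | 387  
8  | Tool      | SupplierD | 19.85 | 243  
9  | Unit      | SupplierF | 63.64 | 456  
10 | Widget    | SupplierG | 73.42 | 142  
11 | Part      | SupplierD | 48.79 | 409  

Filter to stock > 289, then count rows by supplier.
SELECT supplier, COUNT(*)
FROM products
WHERE stock > 289
GROUP BY supplier

Note: WHERE filters rows before grouping.

Result:
  SupplierD: 5
  SupplierF: 1
  SupplierG: 1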